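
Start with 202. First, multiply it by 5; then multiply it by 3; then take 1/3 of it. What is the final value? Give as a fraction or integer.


Start with 202.
Step 1: Multiply by 5: 202 * 5 = 1010
Step 2: Multiply by 3: 1010 * 3 = 3030
Step 3: Take 1/3: 3030 * 1/3 = 1010
Final result = 1010

1010


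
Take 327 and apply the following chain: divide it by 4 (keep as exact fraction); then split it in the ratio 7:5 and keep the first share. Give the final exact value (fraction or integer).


Start with 327.
Step 1: Divide by 4: 327 / 4 = 327/4
Step 2: Split 7:5, first share = 327/4 * 7/12 = 763/16
Final result = 763/16

763/16


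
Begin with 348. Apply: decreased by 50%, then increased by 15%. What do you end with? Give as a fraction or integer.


Start: 348
Step 1: decrease by 50% => multiply by 50/100
  348 * 50/100 = 174
Step 2: increase by 15% => multiply by 115/100
  174 * 115/100 = 2001/10
Final value = 2001/10

2001/10


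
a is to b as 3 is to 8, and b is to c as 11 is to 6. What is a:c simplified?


Given a:b = 3:8 and b:c = 11:6
Make b consistent. Multiply first ratio by 11: a:b = 33:88
Multiply second ratio by 8: b:c = 88:48
Now b = 88 in both, so a:b:c = 33:88:48
Therefore a:c = 33:48
Simplify by GCD: a:c = 11:16

11:16


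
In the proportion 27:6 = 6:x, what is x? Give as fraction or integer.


Setting up: 27/6 = 6/x
Cross multiply: 27 * x = 6 * 6
27x = 36
x = 36/27
x = 4/3

4/3


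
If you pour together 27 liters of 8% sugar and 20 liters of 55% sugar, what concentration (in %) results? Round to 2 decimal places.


Solute in mixture 1 = 8% of 27 L = 27*8/100 = 54/25 L
Solute in mixture 2 = 55% of 20 L = 20*55/100 = 11 L
Total solute = 54/25 + 11 = 329/25 L
Total volume = 27 + 20 = 47 L
Final concentration = 329/25/47 * 100 = 28.00%

28.00


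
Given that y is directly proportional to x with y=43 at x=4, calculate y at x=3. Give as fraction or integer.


Direct proportion: y = kx
Find k: k = 43/4 = 43/4
Compute y at x=3: y = 43/4 * 3
y = 129/4

129/4


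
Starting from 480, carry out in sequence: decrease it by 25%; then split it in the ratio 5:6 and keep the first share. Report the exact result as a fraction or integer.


Start with 480.
Step 1: Decrease by 25%: 480 * 75/100 = 360
Step 2: Split 5:6, first share = 360 * 5/11 = 1800/11
Final result = 1800/11

1800/11


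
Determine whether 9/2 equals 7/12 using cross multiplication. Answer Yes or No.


Cross multiply to check 9/2 = 7/12
Left cross product: 9 * 12 = 108
Right cross product: 2 * 7 = 14
108 != 14
Not equal, so proportions differ => No

No


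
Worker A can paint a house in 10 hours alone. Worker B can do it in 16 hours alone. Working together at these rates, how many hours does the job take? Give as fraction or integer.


Rate of A = 1/10 job per hour
Rate of B = 1/16 job per hour
Combined rate = 1/10 + 1/16
Find common denominator: (16 + 10)/(10*16) = 26/160
Combined rate = 13/80 job per hour
Time together = 1 / (13/80) = 80/13 hours

80/13


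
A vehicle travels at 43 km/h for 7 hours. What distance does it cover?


Using distance = speed * time
Speed = 43 km/h
Time = 7 hours
Distance = 43 * 7
= 301 km

301


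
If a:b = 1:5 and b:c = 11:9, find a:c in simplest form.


Given a:b = 1:5 and b:c = 11:9
Make b consistent. Multiply first ratio by 11: a:b = 11:55
Multiply second ratio by 5: b:c = 55:45
Now b = 55 in both, so a:b:c = 11:55:45
Therefore a:c = 11:45
Simplify by GCD: a:c = 11:45

11:45


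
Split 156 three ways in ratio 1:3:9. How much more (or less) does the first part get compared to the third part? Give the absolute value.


Total parts = 1 + 3 + 9 = 13
Value per part = 156 / 13 = 12
Shares: 1*12=12, 3*12=36, 9*12=108
First share = 12, third share = 108
Difference = |12 - 108| = 96

96


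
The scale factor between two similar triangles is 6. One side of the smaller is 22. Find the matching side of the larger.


Similar triangles have proportional sides
Scale factor = 6
Smaller side = 22
Corresponding larger side = 22 * 6
= 132

132


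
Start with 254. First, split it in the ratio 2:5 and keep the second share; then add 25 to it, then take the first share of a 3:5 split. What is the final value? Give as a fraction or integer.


Start with 254.
Step 1: Split 2:5, second share = 254 * 5/7 = 1270/7
Step 2: Add 25: 1270/7+25=1445/7; split 3:5 first = 1445/7*3/8 = 4335/56
Final result = 4335/56

4335/56


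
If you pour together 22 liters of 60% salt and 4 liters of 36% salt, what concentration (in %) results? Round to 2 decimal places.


Solute in mixture 1 = 60% of 22 L = 22*60/100 = 66/5 L
Solute in mixture 2 = 36% of 4 L = 4*36/100 = 36/25 L
Total solute = 66/5 + 36/25 = 366/25 L
Total volume = 22 + 4 = 26 L
Final concentration = 366/25/26 * 100 = 56.31%

56.31


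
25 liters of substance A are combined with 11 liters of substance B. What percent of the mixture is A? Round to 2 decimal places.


Volume of A = 25 L
Volume of B = 11 L
Total volume = 25 + 11 = 36 L
Percentage of A = (25/36) * 100
= 69.44%

69.44


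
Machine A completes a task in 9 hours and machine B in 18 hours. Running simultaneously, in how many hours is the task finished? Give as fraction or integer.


Rate of A = 1/9 job per hour
Rate of B = 1/18 job per hour
Combined rate = 1/9 + 1/18
Find common denominator: (18 + 9)/(9*18) = 27/162
Combined rate = 1/6 job per hour
Time together = 1 / (1/6) = 6 hours

6


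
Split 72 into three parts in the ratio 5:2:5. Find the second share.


Ratio = 5:2:5
Total parts = 5 + 2 + 5 = 12
Value per part = 72 / 12 = 6
First share = 5 * 6 = 30
Middle share = 2 * 6 = 12
Third share = 5 * 6 = 30

12


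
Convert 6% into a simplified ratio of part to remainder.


Part = 6%, Remainder = 94%
Ratio = 6:94
GCD(6, 94) = 2
Simplify: 3:47 = 3:47

3:47


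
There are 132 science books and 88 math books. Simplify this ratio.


Find GCD(132, 88)
GCD = 44
Divide both by 44: 132/44 = 3, 88/44 = 2
Simplified ratio = 3:2

3:2


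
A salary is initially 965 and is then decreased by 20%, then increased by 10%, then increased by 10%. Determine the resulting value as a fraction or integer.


Start: 965
Step 1: decrease by 20% => multiply by 80/100
  965 * 80/100 = 772
Step 2: increase by 10% => multiply by 110/100
  772 * 110/100 = 4246/5
Step 3: increase by 10% => multiply by 110/100
  4246/5 * 110/100 = 23353/25
Final value = 23353/25

23353/25


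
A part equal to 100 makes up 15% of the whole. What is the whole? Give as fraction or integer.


Given: 100 is 15% of the whole
Set up: 100 = 15/100 * whole
whole = 100 * 100 / 15
whole = 10000 / 15
whole = 2000/3

2000/3


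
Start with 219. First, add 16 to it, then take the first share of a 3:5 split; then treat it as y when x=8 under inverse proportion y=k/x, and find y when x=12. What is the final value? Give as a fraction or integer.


Start with 219.
Step 1: Add 16: 219+16=235; split 3:5 first = 235*3/8 = 705/8
Step 2: Inverse prop: k = (705/8)*8; new y = k/12 = 705/8*8/12 = 235/4
Final result = 235/4

235/4


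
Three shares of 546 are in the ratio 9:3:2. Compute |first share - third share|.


Total parts = 9 + 3 + 2 = 14
Value per part = 546 / 14 = 39
Shares: 9*39=351, 3*39=117, 2*39=78
First share = 351, third share = 78
Difference = |351 - 78| = 273

273


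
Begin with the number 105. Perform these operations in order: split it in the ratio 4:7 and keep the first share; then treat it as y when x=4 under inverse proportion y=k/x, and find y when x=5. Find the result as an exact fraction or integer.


Start with 105.
Step 1: Split 4:7, first share = 105 * 4/11 = 420/11
Step 2: Inverse prop: k = (420/11)*4; new y = k/5 = 420/11*4/5 = 336/11
Final result = 336/11

336/11


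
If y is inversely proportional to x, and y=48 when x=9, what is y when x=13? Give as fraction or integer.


Inverse proportion: y = k/x
Find k: k = 9 * 48 = 432
Compute y at x=13: y = 432/13
y = 432/13

432/13


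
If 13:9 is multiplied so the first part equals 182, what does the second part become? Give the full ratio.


Original ratio: 13:9
First term target: 182
Scale factor = 182 / 13 = 14
Multiply second term: 9 * 14 = 126
Equivalent ratio = 182:126

182:126


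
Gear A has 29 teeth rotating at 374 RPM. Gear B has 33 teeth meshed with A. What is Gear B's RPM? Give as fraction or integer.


Gear ratio: teeth_A * RPM_A = teeth_B * RPM_B
29 * 374 = 33 * RPM_B
10846 = 33 * RPM_B
RPM_B = 10846 / 33
RPM_B = 986/3

986/3


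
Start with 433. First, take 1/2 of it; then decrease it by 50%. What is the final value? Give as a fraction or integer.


Start with 433.
Step 1: Take 1/2: 433 * 1/2 = 433/2
Step 2: Decrease by 50%: 433/2 * 50/100 = 433/4
Final result = 433/4

433/4


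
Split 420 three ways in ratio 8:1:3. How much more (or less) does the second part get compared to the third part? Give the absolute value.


Total parts = 8 + 1 + 3 = 12
Value per part = 420 / 12 = 35
Shares: 8*35=280, 1*35=35, 3*35=105
Second share = 35, third share = 105
Difference = |35 - 105| = 70

70


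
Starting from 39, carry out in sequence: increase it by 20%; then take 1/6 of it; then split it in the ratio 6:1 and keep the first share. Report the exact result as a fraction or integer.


Start with 39.
Step 1: Increase by 20%: 39 * 120/100 = 234/5
Step 2: Take 1/6: 234/5 * 1/6 = 39/5
Step 3: Split 6:1, first share = 39/5 * 6/7 = 234/35
Final result = 234/35

234/35


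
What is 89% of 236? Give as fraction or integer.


Compute 89% of 236
Convert percentage: 89% = 89/100
Multiply: 236 * 89/100
= 21004/100
= 5251/25

5251/25


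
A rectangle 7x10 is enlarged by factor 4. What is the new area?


Original dimensions: 7 x 10
Enlargement factor = 4
New width = 7 * 4 = 28
New height = 10 * 4 = 40
New area = 28 * 40 = 1120

1120


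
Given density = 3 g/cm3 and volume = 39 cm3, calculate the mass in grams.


Using mass = density * volume
Density = 3 g/cm3
Volume = 39 cm3
Mass = 3 * 39
= 117 g

117


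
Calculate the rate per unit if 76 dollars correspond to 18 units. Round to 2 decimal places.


Total dollars = 76
Number of units = 18
Unit rate = 76 / 18
= 4.22 dollars per unit

4.22


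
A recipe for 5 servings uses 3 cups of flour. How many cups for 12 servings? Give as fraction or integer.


Original: 3 cups for 5 servings
Target servings = 12
Scaling factor = 12/5
New amount = 3 * 12/5
= 36/5
= 36/5 cups

36/5


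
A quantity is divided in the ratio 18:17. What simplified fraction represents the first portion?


Total parts = 18 + 17 = 35
First part fraction = 18/35
Simplify: 18/35 = 18/35

18/35


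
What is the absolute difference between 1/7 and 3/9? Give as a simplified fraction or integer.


Simplify: 1/7 = 1/7 and 3/9 = 1/3
Find common denominator: LCD = 21
Convert: 3/21 and 7/21
Difference = |3 - 7|/21 = 4/21
Simplified = 4/21

4/21


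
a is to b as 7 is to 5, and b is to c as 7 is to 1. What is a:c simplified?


Given a:b = 7:5 and b:c = 7:1
Make b consistent. Multiply first ratio by 7: a:b = 49:35
Multiply second ratio by 5: b:c = 35:5
Now b = 35 in both, so a:b:c = 49:35:5
Therefore a:c = 49:5
Simplify by GCD: a:c = 49:5

49:5


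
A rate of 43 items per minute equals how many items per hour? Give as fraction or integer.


Converting from per minute to per hour
Rate = 43 items per minute
Multiply by 60: 43 * 60
= 2580 items per hour

2580


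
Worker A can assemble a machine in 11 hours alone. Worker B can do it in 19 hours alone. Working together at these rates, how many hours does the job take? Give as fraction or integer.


Rate of A = 1/11 job per hour
Rate of B = 1/19 job per hour
Combined rate = 1/11 + 1/19
Find common denominator: (19 + 11)/(11*19) = 30/209
Combined rate = 30/209 job per hour
Time together = 1 / (30/209) = 209/30 hours

209/30


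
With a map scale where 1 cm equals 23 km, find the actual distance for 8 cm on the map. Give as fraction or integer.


Map scale: 1 cm = 23 km
Measured distance on map = 8 cm
Set up proportion: 8 * 23 / 1
= 184 / 1
= 184 km

184


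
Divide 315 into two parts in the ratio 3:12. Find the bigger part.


Total parts = 3 + 12 = 15
Value per part = 315 / 15 = 21
First share = 3 * 21 = 63
Second share = 12 * 21 = 252
Larger share = 252

252


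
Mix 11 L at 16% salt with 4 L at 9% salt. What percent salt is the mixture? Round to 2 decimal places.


Solute in mixture 1 = 16% of 11 L = 11*16/100 = 44/25 L
Solute in mixture 2 = 9% of 4 L = 4*9/100 = 9/25 L
Total solute = 44/25 + 9/25 = 53/25 L
Total volume = 11 + 4 = 15 L
Final concentration = 53/25/15 * 100 = 14.13%

14.13


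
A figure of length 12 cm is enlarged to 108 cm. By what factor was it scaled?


Original length = 12 cm
Scaled length = 108 cm
Scale factor = 108 / 12
= 9

9


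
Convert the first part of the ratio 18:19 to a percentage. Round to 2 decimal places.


Total parts = 18 + 19 = 37
First part fraction = 18/37
Percentage = (18/37) * 100
= 0.486486 * 100
= 48.65%

48.65


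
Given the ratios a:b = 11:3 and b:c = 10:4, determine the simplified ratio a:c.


Given a:b = 11:3 and b:c = 10:4
Make b consistent. Multiply first ratio by 10: a:b = 110:30
Multiply second ratio by 3: b:c = 30:12
Now b = 30 in both, so a:b:c = 110:30:12
Therefore a:c = 110:12
Simplify by GCD: a:c = 55:6

55:6


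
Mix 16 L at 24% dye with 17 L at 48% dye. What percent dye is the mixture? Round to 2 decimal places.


Solute in mixture 1 = 24% of 16 L = 16*24/100 = 96/25 L
Solute in mixture 2 = 48% of 17 L = 17*48/100 = 204/25 L
Total solute = 96/25 + 204/25 = 12 L
Total volume = 16 + 17 = 33 L
Final concentration = 12/33 * 100 = 36.36%

36.36


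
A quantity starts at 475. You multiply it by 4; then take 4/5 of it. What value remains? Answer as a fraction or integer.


Start with 475.
Step 1: Multiply by 4: 475 * 4 = 1900
Step 2: Take 4/5: 1900 * 4/5 = 1520
Final result = 1520

1520


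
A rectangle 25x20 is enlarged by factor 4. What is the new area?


Original dimensions: 25 x 20
Enlargement factor = 4
New width = 25 * 4 = 100
New height = 20 * 4 = 80
New area = 100 * 80 = 8000

8000


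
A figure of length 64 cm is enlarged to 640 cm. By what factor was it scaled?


Original length = 64 cm
Scaled length = 640 cm
Scale factor = 640 / 64
= 10

10


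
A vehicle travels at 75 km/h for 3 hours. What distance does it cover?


Using distance = speed * time
Speed = 75 km/h
Time = 3 hours
Distance = 75 * 3
= 225 km

225


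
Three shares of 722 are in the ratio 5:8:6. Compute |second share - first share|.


Total parts = 5 + 8 + 6 = 19
Value per part = 722 / 19 = 38
Shares: 5*38=190, 8*38=304, 6*38=228
Second share = 304, first share = 190
Difference = |304 - 190| = 114

114


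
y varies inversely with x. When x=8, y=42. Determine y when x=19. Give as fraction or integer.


Inverse proportion: y = k/x
Find k: k = 8 * 42 = 336
Compute y at x=19: y = 336/19
y = 336/19

336/19


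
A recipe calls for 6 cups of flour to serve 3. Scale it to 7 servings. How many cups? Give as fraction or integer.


Original: 6 cups for 3 servings
Target servings = 7
Scaling factor = 7/3
New amount = 6 * 7/3
= 42/3
= 14 cups

14


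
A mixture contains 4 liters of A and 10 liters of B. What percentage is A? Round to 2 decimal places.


Volume of A = 4 L
Volume of B = 10 L
Total volume = 4 + 10 = 14 L
Percentage of A = (4/14) * 100
= 28.57%

28.57


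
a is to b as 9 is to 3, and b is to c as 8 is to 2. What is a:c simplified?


Given a:b = 9:3 and b:c = 8:2
Make b consistent. Multiply first ratio by 8: a:b = 72:24
Multiply second ratio by 3: b:c = 24:6
Now b = 24 in both, so a:b:c = 72:24:6
Therefore a:c = 72:6
Simplify by GCD: a:c = 12:1

12:1


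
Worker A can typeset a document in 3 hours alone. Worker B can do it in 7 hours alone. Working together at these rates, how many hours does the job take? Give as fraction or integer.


Rate of A = 1/3 job per hour
Rate of B = 1/7 job per hour
Combined rate = 1/3 + 1/7
Find common denominator: (7 + 3)/(3*7) = 10/21
Combined rate = 10/21 job per hour
Time together = 1 / (10/21) = 21/10 hours

21/10


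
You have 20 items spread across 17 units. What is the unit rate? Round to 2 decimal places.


Total items = 20
Number of units = 17
Unit rate = 20 / 17
= 1.18 items per unit

1.18


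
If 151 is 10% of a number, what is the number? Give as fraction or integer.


Given: 151 is 10% of the whole
Set up: 151 = 10/100 * whole
whole = 151 * 100 / 10
whole = 15100 / 10
whole = 1510

1510


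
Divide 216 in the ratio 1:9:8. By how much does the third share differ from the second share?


Total parts = 1 + 9 + 8 = 18
Value per part = 216 / 18 = 12
Shares: 1*12=12, 9*12=108, 8*12=96
Third share = 96, second share = 108
Difference = |96 - 108| = 12

12


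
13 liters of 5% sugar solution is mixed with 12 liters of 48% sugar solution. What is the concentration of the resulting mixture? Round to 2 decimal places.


Solute in mixture 1 = 5% of 13 L = 13*5/100 = 13/20 L
Solute in mixture 2 = 48% of 12 L = 12*48/100 = 144/25 L
Total solute = 13/20 + 144/25 = 641/100 L
Total volume = 13 + 12 = 25 L
Final concentration = 641/100/25 * 100 = 25.64%

25.64


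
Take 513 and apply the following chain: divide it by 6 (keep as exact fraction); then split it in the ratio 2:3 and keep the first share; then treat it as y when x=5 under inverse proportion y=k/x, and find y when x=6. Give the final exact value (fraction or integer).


Start with 513.
Step 1: Divide by 6: 513 / 6 = 171/2
Step 2: Split 2:3, first share = 171/2 * 2/5 = 171/5
Step 3: Inverse prop: k = (171/5)*5; new y = k/6 = 171/5*5/6 = 57/2
Final result = 57/2

57/2


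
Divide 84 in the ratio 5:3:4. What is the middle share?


Ratio = 5:3:4
Total parts = 5 + 3 + 4 = 12
Value per part = 84 / 12 = 7
First share = 5 * 7 = 35
Middle share = 3 * 7 = 21
Third share = 4 * 7 = 28

21


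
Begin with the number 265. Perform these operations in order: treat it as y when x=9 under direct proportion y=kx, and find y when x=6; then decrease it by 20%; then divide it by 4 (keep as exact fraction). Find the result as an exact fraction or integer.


Start with 265.
Step 1: Direct prop: k = (265)/9; new y = k*6 = 265*6/9 = 530/3
Step 2: Decrease by 20%: 530/3 * 80/100 = 424/3
Step 3: Divide by 4: 424/3 / 4 = 106/3
Final result = 106/3

106/3


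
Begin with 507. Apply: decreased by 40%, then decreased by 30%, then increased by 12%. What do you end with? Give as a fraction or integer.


Start: 507
Step 1: decrease by 40% => multiply by 60/100
  507 * 60/100 = 1521/5
Step 2: decrease by 30% => multiply by 70/100
  1521/5 * 70/100 = 10647/50
Step 3: increase by 12% => multiply by 112/100
  10647/50 * 112/100 = 149058/625
Final value = 149058/625

149058/625


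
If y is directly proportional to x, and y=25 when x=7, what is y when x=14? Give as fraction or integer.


Direct proportion: y = kx
Find k: k = 25/7 = 25/7
Compute y at x=14: y = 25/7 * 14
y = 50

50


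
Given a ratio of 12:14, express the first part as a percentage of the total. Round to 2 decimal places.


Total parts = 12 + 14 = 26
First part fraction = 12/26
Percentage = (12/26) * 100
= 0.461538 * 100
= 46.15%

46.15


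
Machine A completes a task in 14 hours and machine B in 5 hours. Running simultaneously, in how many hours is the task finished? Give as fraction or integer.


Rate of A = 1/14 job per hour
Rate of B = 1/5 job per hour
Combined rate = 1/14 + 1/5
Find common denominator: (5 + 14)/(14*5) = 19/70
Combined rate = 19/70 job per hour
Time together = 1 / (19/70) = 70/19 hours

70/19


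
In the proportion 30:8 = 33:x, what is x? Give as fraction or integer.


Setting up: 30/8 = 33/x
Cross multiply: 30 * x = 8 * 33
30x = 264
x = 264/30
x = 44/5

44/5


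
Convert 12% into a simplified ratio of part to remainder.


Part = 12%, Remainder = 88%
Ratio = 12:88
GCD(12, 88) = 4
Simplify: 3:22 = 3:22

3:22


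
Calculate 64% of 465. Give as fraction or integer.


Compute 64% of 465
Convert percentage: 64% = 64/100
Multiply: 465 * 64/100
= 29760/100
= 1488/5

1488/5


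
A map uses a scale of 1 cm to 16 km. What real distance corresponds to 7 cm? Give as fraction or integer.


Map scale: 1 cm = 16 km
Measured distance on map = 7 cm
Set up proportion: 7 * 16 / 1
= 112 / 1
= 112 km

112


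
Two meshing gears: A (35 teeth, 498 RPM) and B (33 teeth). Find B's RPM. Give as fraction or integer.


Gear ratio: teeth_A * RPM_A = teeth_B * RPM_B
35 * 498 = 33 * RPM_B
17430 = 33 * RPM_B
RPM_B = 17430 / 33
RPM_B = 5810/11

5810/11


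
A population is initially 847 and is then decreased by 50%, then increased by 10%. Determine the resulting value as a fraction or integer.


Start: 847
Step 1: decrease by 50% => multiply by 50/100
  847 * 50/100 = 847/2
Step 2: increase by 10% => multiply by 110/100
  847/2 * 110/100 = 9317/20
Final value = 9317/20

9317/20


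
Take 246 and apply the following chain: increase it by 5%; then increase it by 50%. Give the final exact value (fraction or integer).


Start with 246.
Step 1: Increase by 5%: 246 * 105/100 = 2583/10
Step 2: Increase by 50%: 2583/10 * 150/100 = 7749/20
Final result = 7749/20

7749/20


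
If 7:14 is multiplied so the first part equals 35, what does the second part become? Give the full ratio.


Original ratio: 7:14
First term target: 35
Scale factor = 35 / 7 = 5
Multiply second term: 14 * 5 = 70
Equivalent ratio = 35:70

35:70


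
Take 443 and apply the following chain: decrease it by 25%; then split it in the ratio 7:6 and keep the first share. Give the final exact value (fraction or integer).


Start with 443.
Step 1: Decrease by 25%: 443 * 75/100 = 1329/4
Step 2: Split 7:6, first share = 1329/4 * 7/13 = 9303/52
Final result = 9303/52

9303/52


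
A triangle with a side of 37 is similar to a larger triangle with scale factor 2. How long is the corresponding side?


Similar triangles have proportional sides
Scale factor = 2
Smaller side = 37
Corresponding larger side = 37 * 2
= 74

74


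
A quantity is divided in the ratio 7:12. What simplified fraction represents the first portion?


Total parts = 7 + 12 = 19
First part fraction = 7/19
Simplify: 7/19 = 7/19

7/19


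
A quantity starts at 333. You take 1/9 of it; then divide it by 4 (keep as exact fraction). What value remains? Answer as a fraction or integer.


Start with 333.
Step 1: Take 1/9: 333 * 1/9 = 37
Step 2: Divide by 4: 37 / 4 = 37/4
Final result = 37/4

37/4


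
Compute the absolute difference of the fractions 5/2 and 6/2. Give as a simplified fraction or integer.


Simplify: 5/2 = 5/2 and 6/2 = 3
Find common denominator: LCD = 2
Convert: 5/2 and 6/2
Difference = |5 - 6|/2 = 1/2
Simplified = 1/2

1/2


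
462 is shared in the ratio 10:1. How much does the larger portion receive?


Total parts = 10 + 1 = 11
Value per part = 462 / 11 = 42
First share = 10 * 42 = 420
Second share = 1 * 42 = 42
Larger share = 420

420


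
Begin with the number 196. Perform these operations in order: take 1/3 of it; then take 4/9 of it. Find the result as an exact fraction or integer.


Start with 196.
Step 1: Take 1/3: 196 * 1/3 = 196/3
Step 2: Take 4/9: 196/3 * 4/9 = 784/27
Final result = 784/27

784/27


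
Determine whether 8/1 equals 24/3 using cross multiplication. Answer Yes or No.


Cross multiply to check 8/1 = 24/3
Left cross product: 8 * 3 = 24
Right cross product: 1 * 24 = 24
24 = 24
Equal, so proportions match => Yes

Yes


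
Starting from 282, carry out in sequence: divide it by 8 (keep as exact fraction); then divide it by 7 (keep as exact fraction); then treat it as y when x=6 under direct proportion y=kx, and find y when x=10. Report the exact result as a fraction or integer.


Start with 282.
Step 1: Divide by 8: 282 / 8 = 141/4
Step 2: Divide by 7: 141/4 / 7 = 141/28
Step 3: Direct prop: k = (141/28)/6; new y = k*10 = 141/28*10/6 = 235/28
Final result = 235/28

235/28


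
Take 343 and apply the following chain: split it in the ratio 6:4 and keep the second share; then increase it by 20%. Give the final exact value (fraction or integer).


Start with 343.
Step 1: Split 6:4, second share = 343 * 4/10 = 686/5
Step 2: Increase by 20%: 686/5 * 120/100 = 4116/25
Final result = 4116/25

4116/25


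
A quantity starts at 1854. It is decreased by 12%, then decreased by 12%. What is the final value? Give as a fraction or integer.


Start: 1854
Step 1: decrease by 12% => multiply by 88/100
  1854 * 88/100 = 40788/25
Step 2: decrease by 12% => multiply by 88/100
  40788/25 * 88/100 = 897336/625
Final value = 897336/625

897336/625


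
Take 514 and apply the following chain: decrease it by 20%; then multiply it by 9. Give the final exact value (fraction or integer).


Start with 514.
Step 1: Decrease by 20%: 514 * 80/100 = 2056/5
Step 2: Multiply by 9: 2056/5 * 9 = 18504/5
Final result = 18504/5

18504/5


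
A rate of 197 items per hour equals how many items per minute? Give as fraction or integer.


Converting from per hour to per minute
Rate = 197 items per hour
Divide by 60: 197/60
= 197/60 items per minute

197/60


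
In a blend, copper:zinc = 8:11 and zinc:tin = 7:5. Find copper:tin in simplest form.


Given a:b = 8:11 and b:c = 7:5
Make b consistent. Multiply first ratio by 7: a:b = 56:77
Multiply second ratio by 11: b:c = 77:55
Now b = 77 in both, so a:b:c = 56:77:55
Therefore a:c = 56:55
Simplify by GCD: a:c = 56:55

56:55


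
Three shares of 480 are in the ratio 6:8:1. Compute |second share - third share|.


Total parts = 6 + 8 + 1 = 15
Value per part = 480 / 15 = 32
Shares: 6*32=192, 8*32=256, 1*32=32
Second share = 256, third share = 32
Difference = |256 - 32| = 224

224


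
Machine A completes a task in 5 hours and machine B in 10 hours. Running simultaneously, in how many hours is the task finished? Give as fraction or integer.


Rate of A = 1/5 job per hour
Rate of B = 1/10 job per hour
Combined rate = 1/5 + 1/10
Find common denominator: (10 + 5)/(5*10) = 15/50
Combined rate = 3/10 job per hour
Time together = 1 / (3/10) = 10/3 hours

10/3


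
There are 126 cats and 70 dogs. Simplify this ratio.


Find GCD(126, 70)
GCD = 14
Divide both by 14: 126/14 = 9, 70/14 = 5
Simplified ratio = 9:5

9:5


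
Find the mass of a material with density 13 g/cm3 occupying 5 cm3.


Using mass = density * volume
Density = 13 g/cm3
Volume = 5 cm3
Mass = 13 * 5
= 65 g

65


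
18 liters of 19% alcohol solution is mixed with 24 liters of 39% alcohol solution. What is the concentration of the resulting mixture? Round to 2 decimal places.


Solute in mixture 1 = 19% of 18 L = 18*19/100 = 171/50 L
Solute in mixture 2 = 39% of 24 L = 24*39/100 = 234/25 L
Total solute = 171/50 + 234/25 = 639/50 L
Total volume = 18 + 24 = 42 L
Final concentration = 639/50/42 * 100 = 30.43%

30.43


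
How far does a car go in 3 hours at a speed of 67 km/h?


Using distance = speed * time
Speed = 67 km/h
Time = 3 hours
Distance = 67 * 3
= 201 km

201


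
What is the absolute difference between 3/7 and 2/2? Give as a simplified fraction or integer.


Simplify: 3/7 = 3/7 and 2/2 = 1
Find common denominator: LCD = 7
Convert: 3/7 and 7/7
Difference = |3 - 7|/7 = 4/7
Simplified = 4/7

4/7


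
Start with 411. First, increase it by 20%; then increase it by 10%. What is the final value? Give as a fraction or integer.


Start with 411.
Step 1: Increase by 20%: 411 * 120/100 = 2466/5
Step 2: Increase by 10%: 2466/5 * 110/100 = 13563/25
Final result = 13563/25

13563/25


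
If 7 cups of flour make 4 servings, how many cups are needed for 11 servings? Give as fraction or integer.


Original: 7 cups for 4 servings
Target servings = 11
Scaling factor = 11/4
New amount = 7 * 11/4
= 77/4
= 77/4 cups

77/4


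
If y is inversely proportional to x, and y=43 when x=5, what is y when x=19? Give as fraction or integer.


Inverse proportion: y = k/x
Find k: k = 5 * 43 = 215
Compute y at x=19: y = 215/19
y = 215/19

215/19


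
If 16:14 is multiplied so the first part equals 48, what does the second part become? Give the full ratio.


Original ratio: 16:14
First term target: 48
Scale factor = 48 / 16 = 3
Multiply second term: 14 * 3 = 42
Equivalent ratio = 48:42

48:42


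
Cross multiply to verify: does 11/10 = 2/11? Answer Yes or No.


Cross multiply to check 11/10 = 2/11
Left cross product: 11 * 11 = 121
Right cross product: 10 * 2 = 20
121 != 20
Not equal, so proportions differ => No

No


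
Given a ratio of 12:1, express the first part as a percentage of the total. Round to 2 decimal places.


Total parts = 12 + 1 = 13
First part fraction = 12/13
Percentage = (12/13) * 100
= 0.923077 * 100
= 92.31%

92.31


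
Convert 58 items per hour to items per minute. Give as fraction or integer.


Converting from per hour to per minute
Rate = 58 items per hour
Divide by 60: 58/60
= 29/30 items per minute

29/30


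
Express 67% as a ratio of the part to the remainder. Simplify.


Part = 67%, Remainder = 33%
Ratio = 67:33
GCD(67, 33) = 1
Simplify: 67:33 = 67:33

67:33


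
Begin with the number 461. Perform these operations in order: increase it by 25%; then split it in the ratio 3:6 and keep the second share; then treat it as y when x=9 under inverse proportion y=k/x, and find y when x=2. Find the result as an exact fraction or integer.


Start with 461.
Step 1: Increase by 25%: 461 * 125/100 = 2305/4
Step 2: Split 3:6, second share = 2305/4 * 6/9 = 2305/6
Step 3: Inverse prop: k = (2305/6)*9; new y = k/2 = 2305/6*9/2 = 6915/4
Final result = 6915/4

6915/4


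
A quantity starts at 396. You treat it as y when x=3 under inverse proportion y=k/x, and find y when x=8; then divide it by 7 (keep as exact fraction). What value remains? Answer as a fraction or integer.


Start with 396.
Step 1: Inverse prop: k = (396)*3; new y = k/8 = 396*3/8 = 297/2
Step 2: Divide by 7: 297/2 / 7 = 297/14
Final result = 297/14

297/14


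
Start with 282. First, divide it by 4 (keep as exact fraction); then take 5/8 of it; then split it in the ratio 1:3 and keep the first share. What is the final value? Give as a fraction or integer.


Start with 282.
Step 1: Divide by 4: 282 / 4 = 141/2
Step 2: Take 5/8: 141/2 * 5/8 = 705/16
Step 3: Split 1:3, first share = 705/16 * 1/4 = 705/64
Final result = 705/64

705/64


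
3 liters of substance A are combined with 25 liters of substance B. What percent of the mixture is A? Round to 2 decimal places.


Volume of A = 3 L
Volume of B = 25 L
Total volume = 3 + 25 = 28 L
Percentage of A = (3/28) * 100
= 10.71%

10.71


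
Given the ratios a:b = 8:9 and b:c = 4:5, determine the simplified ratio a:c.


Given a:b = 8:9 and b:c = 4:5
Make b consistent. Multiply first ratio by 4: a:b = 32:36
Multiply second ratio by 9: b:c = 36:45
Now b = 36 in both, so a:b:c = 32:36:45
Therefore a:c = 32:45
Simplify by GCD: a:c = 32:45

32:45


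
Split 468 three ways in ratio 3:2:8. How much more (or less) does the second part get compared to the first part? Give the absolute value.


Total parts = 3 + 2 + 8 = 13
Value per part = 468 / 13 = 36
Shares: 3*36=108, 2*36=72, 8*36=288
Second share = 72, first share = 108
Difference = |72 - 108| = 36

36


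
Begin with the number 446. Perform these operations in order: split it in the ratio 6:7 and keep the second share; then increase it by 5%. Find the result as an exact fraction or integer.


Start with 446.
Step 1: Split 6:7, second share = 446 * 7/13 = 3122/13
Step 2: Increase by 5%: 3122/13 * 105/100 = 32781/130
Final result = 32781/130

32781/130


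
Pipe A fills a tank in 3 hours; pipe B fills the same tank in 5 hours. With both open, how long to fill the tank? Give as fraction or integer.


Rate of A = 1/3 job per hour
Rate of B = 1/5 job per hour
Combined rate = 1/3 + 1/5
Find common denominator: (5 + 3)/(3*5) = 8/15
Combined rate = 8/15 job per hour
Time together = 1 / (8/15) = 15/8 hours

15/8


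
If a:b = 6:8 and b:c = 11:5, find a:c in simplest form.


Given a:b = 6:8 and b:c = 11:5
Make b consistent. Multiply first ratio by 11: a:b = 66:88
Multiply second ratio by 8: b:c = 88:40
Now b = 88 in both, so a:b:c = 66:88:40
Therefore a:c = 66:40
Simplify by GCD: a:c = 33:20

33:20


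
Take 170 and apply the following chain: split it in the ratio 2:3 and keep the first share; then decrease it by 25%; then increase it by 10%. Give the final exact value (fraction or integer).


Start with 170.
Step 1: Split 2:3, first share = 170 * 2/5 = 68
Step 2: Decrease by 25%: 68 * 75/100 = 51
Step 3: Increase by 10%: 51 * 110/100 = 561/10
Final result = 561/10

561/10


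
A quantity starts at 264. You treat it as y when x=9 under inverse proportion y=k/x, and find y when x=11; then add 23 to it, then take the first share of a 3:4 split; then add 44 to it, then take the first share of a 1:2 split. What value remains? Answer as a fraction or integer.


Start with 264.
Step 1: Inverse prop: k = (264)*9; new y = k/11 = 264*9/11 = 216
Step 2: Add 23: 216+23=239; split 3:4 first = 239*3/7 = 717/7
Step 3: Add 44: 717/7+44=1025/7; split 1:2 first = 1025/7*1/3 = 1025/21
Final result = 1025/21

1025/21


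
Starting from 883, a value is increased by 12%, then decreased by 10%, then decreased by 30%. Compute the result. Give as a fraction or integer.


Start: 883
Step 1: increase by 12% => multiply by 112/100
  883 * 112/100 = 24724/25
Step 2: decrease by 10% => multiply by 90/100
  24724/25 * 90/100 = 111258/125
Step 3: decrease by 30% => multiply by 70/100
  111258/125 * 70/100 = 389403/625
Final value = 389403/625

389403/625


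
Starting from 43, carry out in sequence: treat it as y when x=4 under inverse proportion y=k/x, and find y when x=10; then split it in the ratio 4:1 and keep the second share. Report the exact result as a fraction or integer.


Start with 43.
Step 1: Inverse prop: k = (43)*4; new y = k/10 = 43*4/10 = 86/5
Step 2: Split 4:1, second share = 86/5 * 1/5 = 86/25
Final result = 86/25

86/25


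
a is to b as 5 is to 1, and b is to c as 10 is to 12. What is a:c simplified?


Given a:b = 5:1 and b:c = 10:12
Make b consistent. Multiply first ratio by 10: a:b = 50:10
Multiply second ratio by 1: b:c = 10:12
Now b = 10 in both, so a:b:c = 50:10:12
Therefore a:c = 50:12
Simplify by GCD: a:c = 25:6

25:6


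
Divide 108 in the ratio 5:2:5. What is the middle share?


Ratio = 5:2:5
Total parts = 5 + 2 + 5 = 12
Value per part = 108 / 12 = 9
First share = 5 * 9 = 45
Middle share = 2 * 9 = 18
Third share = 5 * 9 = 45

18


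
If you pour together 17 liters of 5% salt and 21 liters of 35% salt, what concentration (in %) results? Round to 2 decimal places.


Solute in mixture 1 = 5% of 17 L = 17*5/100 = 17/20 L
Solute in mixture 2 = 35% of 21 L = 21*35/100 = 147/20 L
Total solute = 17/20 + 147/20 = 41/5 L
Total volume = 17 + 21 = 38 L
Final concentration = 41/5/38 * 100 = 21.58%

21.58


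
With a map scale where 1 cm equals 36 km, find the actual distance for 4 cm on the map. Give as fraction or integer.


Map scale: 1 cm = 36 km
Measured distance on map = 4 cm
Set up proportion: 4 * 36 / 1
= 144 / 1
= 144 km

144


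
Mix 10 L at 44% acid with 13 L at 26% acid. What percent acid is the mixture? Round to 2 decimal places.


Solute in mixture 1 = 44% of 10 L = 10*44/100 = 22/5 L
Solute in mixture 2 = 26% of 13 L = 13*26/100 = 169/50 L
Total solute = 22/5 + 169/50 = 389/50 L
Total volume = 10 + 13 = 23 L
Final concentration = 389/50/23 * 100 = 33.83%

33.83


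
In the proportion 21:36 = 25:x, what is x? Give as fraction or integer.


Setting up: 21/36 = 25/x
Cross multiply: 21 * x = 36 * 25
21x = 900
x = 900/21
x = 300/7

300/7


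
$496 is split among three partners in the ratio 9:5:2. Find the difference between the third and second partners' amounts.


Total parts = 9 + 5 + 2 = 16
Value per part = 496 / 16 = 31
Shares: 9*31=279, 5*31=155, 2*31=62
Third share = 62, second share = 155
Difference = |62 - 155| = 93

93


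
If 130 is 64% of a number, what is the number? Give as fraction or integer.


Given: 130 is 64% of the whole
Set up: 130 = 64/100 * whole
whole = 130 * 100 / 64
whole = 13000 / 64
whole = 1625/8

1625/8


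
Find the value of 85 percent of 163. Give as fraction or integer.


Compute 85% of 163
Convert percentage: 85% = 85/100
Multiply: 163 * 85/100
= 13855/100
= 2771/20

2771/20


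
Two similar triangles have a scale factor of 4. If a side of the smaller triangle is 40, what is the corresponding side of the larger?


Similar triangles have proportional sides
Scale factor = 4
Smaller side = 40
Corresponding larger side = 40 * 4
= 160

160


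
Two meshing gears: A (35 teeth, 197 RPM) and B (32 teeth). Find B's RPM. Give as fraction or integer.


Gear ratio: teeth_A * RPM_A = teeth_B * RPM_B
35 * 197 = 32 * RPM_B
6895 = 32 * RPM_B
RPM_B = 6895 / 32
RPM_B = 6895/32

6895/32


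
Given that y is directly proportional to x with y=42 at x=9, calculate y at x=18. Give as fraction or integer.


Direct proportion: y = kx
Find k: k = 42/9 = 14/3
Compute y at x=18: y = 14/3 * 18
y = 84

84


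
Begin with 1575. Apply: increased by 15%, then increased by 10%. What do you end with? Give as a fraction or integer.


Start: 1575
Step 1: increase by 15% => multiply by 115/100
  1575 * 115/100 = 7245/4
Step 2: increase by 10% => multiply by 110/100
  7245/4 * 110/100 = 15939/8
Final value = 15939/8

15939/8


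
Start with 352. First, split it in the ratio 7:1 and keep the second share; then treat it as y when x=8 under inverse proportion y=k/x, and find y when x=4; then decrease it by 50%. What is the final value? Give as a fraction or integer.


Start with 352.
Step 1: Split 7:1, second share = 352 * 1/8 = 44
Step 2: Inverse prop: k = (44)*8; new y = k/4 = 44*8/4 = 88
Step 3: Decrease by 50%: 88 * 50/100 = 44
Final result = 44

44


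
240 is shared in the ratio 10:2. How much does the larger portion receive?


Total parts = 10 + 2 = 12
Value per part = 240 / 12 = 20
First share = 10 * 20 = 200
Second share = 2 * 20 = 40
Larger share = 200

200


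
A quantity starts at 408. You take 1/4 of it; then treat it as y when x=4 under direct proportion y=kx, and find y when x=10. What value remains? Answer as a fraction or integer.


Start with 408.
Step 1: Take 1/4: 408 * 1/4 = 102
Step 2: Direct prop: k = (102)/4; new y = k*10 = 102*10/4 = 255
Final result = 255

255


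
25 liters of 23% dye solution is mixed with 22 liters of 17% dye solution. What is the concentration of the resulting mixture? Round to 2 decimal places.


Solute in mixture 1 = 23% of 25 L = 25*23/100 = 23/4 L
Solute in mixture 2 = 17% of 22 L = 22*17/100 = 187/50 L
Total solute = 23/4 + 187/50 = 949/100 L
Total volume = 25 + 22 = 47 L
Final concentration = 949/100/47 * 100 = 20.19%

20.19


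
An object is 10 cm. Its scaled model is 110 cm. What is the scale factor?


Original length = 10 cm
Scaled length = 110 cm
Scale factor = 110 / 10
= 11

11


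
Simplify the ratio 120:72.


Find GCD(120, 72)
GCD = 24
Divide both by 24: 120/24 = 5, 72/24 = 3
Simplified ratio = 5:3

5:3


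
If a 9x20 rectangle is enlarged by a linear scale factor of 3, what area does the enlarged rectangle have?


Original dimensions: 9 x 20
Enlargement factor = 3
New width = 9 * 3 = 27
New height = 20 * 3 = 60
New area = 27 * 60 = 1620

1620


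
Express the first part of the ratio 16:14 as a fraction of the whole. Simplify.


Total parts = 16 + 14 = 30
First part fraction = 16/30
Simplify: 16/30 = 8/15

8/15


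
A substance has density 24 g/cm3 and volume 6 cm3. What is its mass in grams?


Using mass = density * volume
Density = 24 g/cm3
Volume = 6 cm3
Mass = 24 * 6
= 144 g

144
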